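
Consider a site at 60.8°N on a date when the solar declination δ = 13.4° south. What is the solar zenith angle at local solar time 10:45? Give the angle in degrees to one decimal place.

75.7°

Hour angle H = 15° × (10.75 − 12) = -18.75°.
cos θ_z = sin φ sin δ + cos φ cos δ cos H = (0.8729)(-0.2317) + (0.4879)(0.9728)(0.9469) = 0.2472.
θ_z = arccos(0.2472) = 75.69°.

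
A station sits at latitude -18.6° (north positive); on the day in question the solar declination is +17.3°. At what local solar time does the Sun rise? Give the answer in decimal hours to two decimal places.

6.40 h

−tan φ tan δ = −(-0.3365)(0.3115) = 0.1048; H_s = arccos(0.1048) = 83.98°.
Sunrise is at 12 − H_s/15 = 12 − 5.599 = 6.401 h local solar time.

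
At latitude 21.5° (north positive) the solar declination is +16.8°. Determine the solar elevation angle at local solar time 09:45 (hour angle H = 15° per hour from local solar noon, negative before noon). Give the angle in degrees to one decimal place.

Hour angle H = 15° × (9.75 − 12) = -33.75°.
With φ = 21.5°, δ = 16.8°, H = -33.75°: sin φ sin δ = 0.1059, cos φ cos δ cos H = 0.7406, so cos θ_z = 0.8465.
θ_z = arccos(0.8465) = 32.17°, so the elevation is 90° − 32.17° = 57.83°.

57.8°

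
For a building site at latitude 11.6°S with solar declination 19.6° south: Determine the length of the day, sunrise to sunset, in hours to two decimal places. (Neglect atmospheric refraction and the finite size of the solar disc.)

12.56 hours

The sunset hour angle satisfies cos H_s = −tan φ tan δ = -0.0731, giving H_s = 94.19°.
Day length = 2 H_s / 15° h⁻¹ = 188.38° / 15 = 12.559 h.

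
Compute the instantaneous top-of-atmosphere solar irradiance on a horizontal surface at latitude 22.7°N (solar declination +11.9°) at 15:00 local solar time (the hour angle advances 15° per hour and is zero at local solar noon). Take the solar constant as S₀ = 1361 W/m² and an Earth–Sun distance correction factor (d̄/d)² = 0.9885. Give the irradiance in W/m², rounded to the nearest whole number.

966 W/m²

Hour angle H = 15° × (15 − 12) = 45.00°.
With φ = 22.7°, δ = 11.9°, H = 45.00°: sin φ sin δ = 0.0796, cos φ cos δ cos H = 0.6383, so cos θ_z = 0.7179.
Top-of-atmosphere irradiance = S₀ (d̄/d)² cos θ_z = 1361 × 0.9885 × 0.7179 = 965.83 W/m².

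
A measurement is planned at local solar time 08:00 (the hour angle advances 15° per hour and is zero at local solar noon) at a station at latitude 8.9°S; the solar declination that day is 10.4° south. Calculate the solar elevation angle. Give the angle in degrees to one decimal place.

30.9°

Hour angle H = 15° × (8 − 12) = -60.00°.
cos θ_z = sin(-8.9°) sin(-10.4°) + cos(-8.9°) cos(-10.4°) cos(-60.00°) = 0.0279 + 0.4859 = 0.5138.
θ_z = arccos(0.5138) = 59.08°, so the elevation is 90° − 59.08° = 30.92°.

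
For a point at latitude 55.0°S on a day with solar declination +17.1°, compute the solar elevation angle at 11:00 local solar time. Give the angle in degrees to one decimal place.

16.8°

Hour angle H = 15° × (11 − 12) = -15.00°.
cos θ_z = sin(-55.0°) sin(17.1°) + cos(-55.0°) cos(17.1°) cos(-15.00°) = -0.2409 + 0.5295 = 0.2886.
θ_z = arccos(0.2886) = 73.23°, so the elevation is 90° − 73.23° = 16.77°.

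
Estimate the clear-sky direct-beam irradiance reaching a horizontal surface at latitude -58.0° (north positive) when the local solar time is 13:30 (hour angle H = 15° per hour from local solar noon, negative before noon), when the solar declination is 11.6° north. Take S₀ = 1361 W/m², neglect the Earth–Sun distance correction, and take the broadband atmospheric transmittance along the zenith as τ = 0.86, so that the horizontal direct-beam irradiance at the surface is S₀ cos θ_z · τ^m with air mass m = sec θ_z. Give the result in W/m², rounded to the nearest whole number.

258 W/m²

Hour angle H = 15° × (13.5 − 12) = 22.50°.
cos θ_z = sin(-58.0°) sin(11.6°) + cos(-58.0°) cos(11.6°) cos(22.50°) = -0.1705 + 0.4796 = 0.3091.
Air mass m = 1/cos θ_z = 1/0.3091 = 3.235; τ^m = 0.86^3.235 = 0.6139.
Surface direct beam = 1361 × 0.3091 × 0.6139 = 258.26 W/m².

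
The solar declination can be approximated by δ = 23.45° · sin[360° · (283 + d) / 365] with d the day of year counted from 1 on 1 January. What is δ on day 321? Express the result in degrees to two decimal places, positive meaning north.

360 × (283 + 321) / 365 = 595.726°; sin(595.726°) = -0.8264.
δ = 23.45 × -0.8264 = -19.379° ≈ -19.38°.

-19.38°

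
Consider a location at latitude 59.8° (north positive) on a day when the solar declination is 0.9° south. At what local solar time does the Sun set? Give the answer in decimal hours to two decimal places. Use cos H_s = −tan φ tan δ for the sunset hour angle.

17.90 h

−tan φ tan δ = −(1.7182)(-0.0157) = 0.0270; H_s = arccos(0.0270) = 88.45°.
Sunset is at 12 + H_s/15 = 12 + 5.897 = 17.897 h local solar time.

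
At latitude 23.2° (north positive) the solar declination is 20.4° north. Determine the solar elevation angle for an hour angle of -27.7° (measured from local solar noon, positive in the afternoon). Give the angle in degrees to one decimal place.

64.2°

cos θ_z = sin(23.2°) sin(20.4°) + cos(23.2°) cos(20.4°) cos(-27.70°) = 0.1373 + 0.7628 = 0.9001.
θ_z = arccos(0.9001) = 25.83°, so the elevation is 90° − 25.83° = 64.17°.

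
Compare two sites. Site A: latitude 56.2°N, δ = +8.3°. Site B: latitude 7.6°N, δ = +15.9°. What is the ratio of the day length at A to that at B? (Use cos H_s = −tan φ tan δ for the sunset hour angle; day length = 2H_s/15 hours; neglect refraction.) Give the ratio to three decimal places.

1.113

A: H_s = arccos(−tan 56.2° · tan 8.3°) = 102.59°, so 2H_s/15 = 13.6787 h.
B: H_s = arccos(−tan 7.6° · tan 15.9°) = 92.18°, so 2H_s/15 = 12.2907 h.
Ratio A/B = 13.6787 / 12.2907 = 1.1129.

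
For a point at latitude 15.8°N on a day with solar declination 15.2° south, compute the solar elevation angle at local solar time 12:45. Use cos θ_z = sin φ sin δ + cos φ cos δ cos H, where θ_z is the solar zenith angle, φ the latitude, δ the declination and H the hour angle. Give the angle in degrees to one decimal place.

57.1°

Hour angle H = 15° × (12.75 − 12) = 11.25°.
cos θ_z = sin(15.8°) sin(-15.2°) + cos(15.8°) cos(-15.2°) cos(11.25°) = -0.0714 + 0.9107 = 0.8393.
θ_z = arccos(0.8393) = 32.93°, so the elevation is 90° − 32.93° = 57.07°.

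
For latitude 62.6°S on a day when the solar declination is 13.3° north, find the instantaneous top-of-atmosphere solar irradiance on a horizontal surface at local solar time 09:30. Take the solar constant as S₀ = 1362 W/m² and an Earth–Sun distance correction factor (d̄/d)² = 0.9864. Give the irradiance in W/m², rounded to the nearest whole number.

Hour angle H = 15° × (9.5 − 12) = -37.50°.
cos θ_z = sin(-62.6°) sin(13.3°) + cos(-62.6°) cos(13.3°) cos(-37.50°) = -0.2042 + 0.3553 = 0.1511.
Top-of-atmosphere irradiance = S₀ (d̄/d)² cos θ_z = 1362 × 0.9864 × 0.1511 = 203.00 W/m².

203 W/m²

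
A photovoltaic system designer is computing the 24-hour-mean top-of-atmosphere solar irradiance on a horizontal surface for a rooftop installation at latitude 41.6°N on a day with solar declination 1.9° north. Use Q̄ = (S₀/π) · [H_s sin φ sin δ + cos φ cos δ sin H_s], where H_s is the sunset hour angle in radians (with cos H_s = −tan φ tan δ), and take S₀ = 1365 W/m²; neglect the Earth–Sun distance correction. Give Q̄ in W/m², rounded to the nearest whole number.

340 W/m²

The sunset hour angle satisfies cos H_s = −tan φ tan δ = -0.0295, giving H_s = 91.69°. In radians, H_s = 1.6003.
H_s sin φ sin δ = 1.6003 × 0.6639 × 0.0332 = 0.0353.
cos φ cos δ sin H_s = 0.7478 × 0.9995 × 0.9996 = 0.7471.
Q̄ = (1365/π) × (0.0353 + 0.7471) = 434.49 × 0.7824 = 339.94 W/m².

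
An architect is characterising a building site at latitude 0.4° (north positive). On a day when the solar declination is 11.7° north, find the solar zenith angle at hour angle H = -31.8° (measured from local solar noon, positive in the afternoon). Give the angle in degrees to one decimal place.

33.5°

cos θ_z = sin φ sin δ + cos φ cos δ cos H = (0.0070)(0.2028) + (1.0000)(0.9792)(0.8499) = 0.8336.
θ_z = arccos(0.8336) = 33.53°.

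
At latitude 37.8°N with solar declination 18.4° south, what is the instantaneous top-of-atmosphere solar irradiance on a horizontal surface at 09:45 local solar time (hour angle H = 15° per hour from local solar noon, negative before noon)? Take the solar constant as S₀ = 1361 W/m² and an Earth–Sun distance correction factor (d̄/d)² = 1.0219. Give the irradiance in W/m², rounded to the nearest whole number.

Hour angle H = 15° × (9.75 − 12) = -33.75°.
cos θ_z = sin(37.8°) sin(-18.4°) + cos(37.8°) cos(-18.4°) cos(-33.75°) = -0.1935 + 0.6234 = 0.4299.
Top-of-atmosphere irradiance = S₀ (d̄/d)² cos θ_z = 1361 × 1.0219 × 0.4299 = 597.91 W/m².

598 W/m²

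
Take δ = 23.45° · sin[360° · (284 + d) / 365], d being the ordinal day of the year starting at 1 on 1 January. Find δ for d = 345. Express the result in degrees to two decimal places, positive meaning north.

-23.12°

360 × (284 + 345) / 365 = 620.384°; sin(620.384°) = -0.9859.
δ = 23.45 × -0.9859 = -23.119° ≈ -23.12°.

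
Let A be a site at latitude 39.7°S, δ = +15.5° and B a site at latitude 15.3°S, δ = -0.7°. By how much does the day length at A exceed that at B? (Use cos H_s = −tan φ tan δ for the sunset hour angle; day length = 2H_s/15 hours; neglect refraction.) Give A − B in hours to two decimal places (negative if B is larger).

A: H_s = arccos(−tan -39.7° · tan 15.5°) = 76.69°, so 2H_s/15 = 10.2253 h.
B: H_s = arccos(−tan -15.3° · tan -0.7°) = 90.19°, so 2H_s/15 = 12.0253 h.
A − B = 10.2253 − 12.0253 = -1.8000 h.

-1.80 h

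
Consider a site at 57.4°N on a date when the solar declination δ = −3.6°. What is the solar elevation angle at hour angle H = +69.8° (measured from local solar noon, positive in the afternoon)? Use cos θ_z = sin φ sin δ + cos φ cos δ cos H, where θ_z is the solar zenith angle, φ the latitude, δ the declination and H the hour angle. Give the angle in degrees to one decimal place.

7.6°

With φ = 57.4°, δ = -3.6°, H = 69.80°: sin φ sin δ = -0.0529, cos φ cos δ cos H = 0.1857, so cos θ_z = 0.1328.
θ_z = arccos(0.1328) = 82.37°, so the elevation is 90° − 82.37° = 7.63°.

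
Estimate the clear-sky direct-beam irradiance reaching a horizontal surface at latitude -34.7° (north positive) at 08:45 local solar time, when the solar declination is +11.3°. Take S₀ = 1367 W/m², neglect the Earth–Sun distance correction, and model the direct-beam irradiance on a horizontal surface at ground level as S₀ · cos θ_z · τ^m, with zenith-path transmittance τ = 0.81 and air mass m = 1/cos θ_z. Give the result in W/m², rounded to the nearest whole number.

Hour angle H = 15° × (8.75 − 12) = -48.75°.
cos θ_z = sin φ sin δ + cos φ cos δ cos H = (-0.5693)(0.1959) + (0.8221)(0.9806)(0.6593) = 0.4200.
Air mass m = 1/cos θ_z = 1/0.4200 = 2.381; τ^m = 0.81^2.381 = 0.6055.
Surface direct beam = 1367 × 0.4200 × 0.6055 = 347.64 W/m².

348 W/m²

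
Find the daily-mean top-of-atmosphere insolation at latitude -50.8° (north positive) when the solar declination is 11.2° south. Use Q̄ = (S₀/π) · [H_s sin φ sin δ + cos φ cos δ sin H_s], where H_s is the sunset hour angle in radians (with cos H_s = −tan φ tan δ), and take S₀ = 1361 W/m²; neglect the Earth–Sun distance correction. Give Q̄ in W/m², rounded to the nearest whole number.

379 W/m²

The sunset hour angle satisfies cos H_s = −tan φ tan δ = -0.2428, giving H_s = 104.05°. In radians, H_s = 1.8160.
H_s sin φ sin δ = 1.8160 × -0.7749 × -0.1942 = 0.2733.
cos φ cos δ sin H_s = 0.6320 × 0.9810 × 0.9701 = 0.6015.
Q̄ = (1361/π) × (0.2733 + 0.6015) = 433.22 × 0.8748 = 378.98 W/m².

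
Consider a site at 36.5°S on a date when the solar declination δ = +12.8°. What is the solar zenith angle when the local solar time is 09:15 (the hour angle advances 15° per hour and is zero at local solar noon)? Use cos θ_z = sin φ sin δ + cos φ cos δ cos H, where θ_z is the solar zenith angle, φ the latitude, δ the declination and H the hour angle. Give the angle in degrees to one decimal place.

Hour angle H = 15° × (9.25 − 12) = -41.25°.
cos θ_z = sin(-36.5°) sin(12.8°) + cos(-36.5°) cos(12.8°) cos(-41.25°) = -0.1318 + 0.5894 = 0.4576.
θ_z = arccos(0.4576) = 62.77°.

62.8°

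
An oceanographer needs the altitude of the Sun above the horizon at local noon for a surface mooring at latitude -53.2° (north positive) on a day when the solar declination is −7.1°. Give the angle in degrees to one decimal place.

At local solar noon the hour angle is zero, so the elevation is 90° − |φ − δ| = 90° − |-53.2° − (-7.1°)| = 90° − 46.1° = 43.9°.

43.9°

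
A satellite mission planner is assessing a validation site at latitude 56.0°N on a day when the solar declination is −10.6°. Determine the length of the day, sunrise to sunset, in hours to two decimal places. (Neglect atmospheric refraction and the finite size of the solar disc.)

9.85 hours

cos H_s = −tan(56.0°) · tan(-10.6°) = 0.2775, so H_s = arccos(0.2775) = 73.89°.
Day length = 2 H_s / 15° h⁻¹ = 147.78° / 15 = 9.852 h.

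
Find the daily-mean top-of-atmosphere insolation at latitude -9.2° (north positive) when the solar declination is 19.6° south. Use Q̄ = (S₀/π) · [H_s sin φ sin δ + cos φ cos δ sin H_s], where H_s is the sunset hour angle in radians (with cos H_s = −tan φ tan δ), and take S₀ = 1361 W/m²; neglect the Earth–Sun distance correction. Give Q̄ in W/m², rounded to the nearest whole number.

The sunset hour angle satisfies cos H_s = −tan φ tan δ = -0.0577, giving H_s = 93.31°. In radians, H_s = 1.6286.
H_s sin φ sin δ = 1.6286 × -0.1599 × -0.3355 = 0.0874.
cos φ cos δ sin H_s = 0.9871 × 0.9421 × 0.9983 = 0.9284.
Q̄ = (1361/π) × (0.0874 + 0.9284) = 433.22 × 1.0158 = 440.06 W/m².

440 W/m²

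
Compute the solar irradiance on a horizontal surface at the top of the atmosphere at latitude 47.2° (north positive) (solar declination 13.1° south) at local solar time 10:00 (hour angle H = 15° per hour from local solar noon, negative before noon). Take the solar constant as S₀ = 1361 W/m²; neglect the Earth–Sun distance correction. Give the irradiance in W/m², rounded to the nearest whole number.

Hour angle H = 15° × (10 − 12) = -30.00°.
With φ = 47.2°, δ = -13.1°, H = -30.00°: sin φ sin δ = -0.1663, cos φ cos δ cos H = 0.5731, so cos θ_z = 0.4068.
Top-of-atmosphere irradiance = S₀ cos θ_z = 1361 × 0.4068 = 553.65 W/m².

554 W/m²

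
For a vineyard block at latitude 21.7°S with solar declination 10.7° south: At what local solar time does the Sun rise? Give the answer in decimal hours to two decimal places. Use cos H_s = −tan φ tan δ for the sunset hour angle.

The sunset hour angle satisfies cos H_s = −tan φ tan δ = -0.0752, giving H_s = 94.31°.
Sunrise is at 12 − H_s/15 = 12 − 6.287 = 5.713 h local solar time.

5.71 h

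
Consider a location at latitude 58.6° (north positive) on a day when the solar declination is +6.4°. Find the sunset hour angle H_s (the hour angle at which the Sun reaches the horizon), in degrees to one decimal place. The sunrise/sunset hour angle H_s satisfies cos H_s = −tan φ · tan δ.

100.6°

The sunset hour angle satisfies cos H_s = −tan φ tan δ = -0.1838, giving H_s = 100.59°.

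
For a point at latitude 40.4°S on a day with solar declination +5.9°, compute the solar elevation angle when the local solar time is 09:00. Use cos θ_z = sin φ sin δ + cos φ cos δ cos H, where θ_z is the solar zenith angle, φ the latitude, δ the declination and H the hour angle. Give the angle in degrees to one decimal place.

Hour angle H = 15° × (9 − 12) = -45.00°.
cos θ_z = sin φ sin δ + cos φ cos δ cos H = (-0.6481)(0.1028) + (0.7615)(0.9947)(0.7071) = 0.4690.
θ_z = arccos(0.4690) = 62.03°, so the elevation is 90° − 62.03° = 27.97°.

28.0°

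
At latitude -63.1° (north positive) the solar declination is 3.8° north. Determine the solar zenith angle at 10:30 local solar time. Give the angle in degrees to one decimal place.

Hour angle H = 15° × (10.5 − 12) = -22.50°.
cos θ_z = sin φ sin δ + cos φ cos δ cos H = (-0.8918)(0.0663) + (0.4524)(0.9978)(0.9239) = 0.3579.
θ_z = arccos(0.3579) = 69.03°.

69.0°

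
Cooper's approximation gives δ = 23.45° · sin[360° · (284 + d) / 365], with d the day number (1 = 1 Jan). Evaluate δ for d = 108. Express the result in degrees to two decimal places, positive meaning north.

+10.51°

360 × (284 + 108) / 365 = 386.630°; sin(386.630°) = 0.4482.
δ = 23.45 × 0.4482 = 10.510° ≈ +10.51°.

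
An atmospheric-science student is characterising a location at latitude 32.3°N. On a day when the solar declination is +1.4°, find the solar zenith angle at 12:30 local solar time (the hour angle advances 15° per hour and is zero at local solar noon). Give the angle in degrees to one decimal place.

31.7°

Hour angle H = 15° × (12.5 − 12) = 7.50°.
cos θ_z = sin φ sin δ + cos φ cos δ cos H = (0.5344)(0.0244) + (0.8453)(0.9997)(0.9914) = 0.8508.
θ_z = arccos(0.8508) = 31.70°.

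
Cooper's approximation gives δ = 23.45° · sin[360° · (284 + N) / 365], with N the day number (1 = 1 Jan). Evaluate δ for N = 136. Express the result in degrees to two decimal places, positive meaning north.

+19.03°

360 × (284 + 136) / 365 = 414.247°; sin(414.247°) = 0.8115.
δ = 23.45 × 0.8115 = 19.030° ≈ +19.03°.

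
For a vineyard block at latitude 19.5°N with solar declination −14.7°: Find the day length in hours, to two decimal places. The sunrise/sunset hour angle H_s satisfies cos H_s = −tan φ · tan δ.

cos H_s = −tan(19.5°) · tan(-14.7°) = 0.0929, so H_s = arccos(0.0929) = 84.67°.
Day length = 2 H_s / 15° h⁻¹ = 169.34° / 15 = 11.289 h.

11.29 hours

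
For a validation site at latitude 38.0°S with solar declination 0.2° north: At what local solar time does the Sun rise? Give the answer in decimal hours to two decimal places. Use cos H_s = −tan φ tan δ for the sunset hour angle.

−tan φ tan δ = −(-0.7813)(0.0035) = 0.0027; H_s = arccos(0.0027) = 89.85°.
Sunrise is at 12 − H_s/15 = 12 − 5.990 = 6.010 h local solar time.

6.01 h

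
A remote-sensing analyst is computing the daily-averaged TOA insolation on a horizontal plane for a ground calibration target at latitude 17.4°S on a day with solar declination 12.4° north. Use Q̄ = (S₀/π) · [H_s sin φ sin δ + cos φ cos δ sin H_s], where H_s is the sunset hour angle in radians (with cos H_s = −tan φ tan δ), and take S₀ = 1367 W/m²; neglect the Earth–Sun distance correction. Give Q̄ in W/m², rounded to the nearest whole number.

The sunset hour angle satisfies cos H_s = −tan φ tan δ = 0.0689, giving H_s = 86.05°. In radians, H_s = 1.5019.
H_s sin φ sin δ = 1.5019 × -0.2990 × 0.2147 = -0.0964.
cos φ cos δ sin H_s = 0.9542 × 0.9767 × 0.9976 = 0.9297.
Q̄ = (1367/π) × (-0.0964 + 0.9297) = 435.13 × 0.8333 = 362.59 W/m².

363 W/m²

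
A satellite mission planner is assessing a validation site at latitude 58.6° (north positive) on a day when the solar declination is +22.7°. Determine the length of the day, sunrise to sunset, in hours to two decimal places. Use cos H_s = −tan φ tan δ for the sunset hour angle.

17.77 hours

The sunset hour angle satisfies cos H_s = −tan φ tan δ = -0.6853, giving H_s = 133.26°.
Day length = 2 H_s / 15° h⁻¹ = 266.52° / 15 = 17.768 h.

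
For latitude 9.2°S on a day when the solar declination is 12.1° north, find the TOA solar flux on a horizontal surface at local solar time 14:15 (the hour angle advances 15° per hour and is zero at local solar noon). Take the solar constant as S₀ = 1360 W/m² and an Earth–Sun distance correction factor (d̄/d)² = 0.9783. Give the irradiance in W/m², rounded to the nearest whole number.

Hour angle H = 15° × (14.25 − 12) = 33.75°.
cos θ_z = sin(-9.2°) sin(12.1°) + cos(-9.2°) cos(12.1°) cos(33.75°) = -0.0335 + 0.8025 = 0.7690.
Top-of-atmosphere irradiance = S₀ (d̄/d)² cos θ_z = 1360 × 0.9783 × 0.7690 = 1023.15 W/m².

1023 W/m²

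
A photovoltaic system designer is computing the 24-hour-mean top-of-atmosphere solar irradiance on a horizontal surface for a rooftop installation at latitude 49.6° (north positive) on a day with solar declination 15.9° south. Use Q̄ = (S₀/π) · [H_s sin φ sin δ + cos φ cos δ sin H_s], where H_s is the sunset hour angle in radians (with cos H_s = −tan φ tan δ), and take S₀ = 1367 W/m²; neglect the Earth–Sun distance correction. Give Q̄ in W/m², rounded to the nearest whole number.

The sunset hour angle satisfies cos H_s = −tan φ tan δ = 0.3347, giving H_s = 70.45°. In radians, H_s = 1.2296.
H_s sin φ sin δ = 1.2296 × 0.7615 × -0.2740 = -0.2566.
cos φ cos δ sin H_s = 0.6481 × 0.9617 × 0.9424 = 0.5874.
Q̄ = (1367/π) × (-0.2566 + 0.5874) = 435.13 × 0.3308 = 143.94 W/m².

144 W/m²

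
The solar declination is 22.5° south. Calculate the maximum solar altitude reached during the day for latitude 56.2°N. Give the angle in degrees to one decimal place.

At local solar noon the hour angle is zero, so the elevation is 90° − |φ − δ| = 90° − |56.2° − (-22.5°)| = 90° − 78.7° = 11.3°.

11.3°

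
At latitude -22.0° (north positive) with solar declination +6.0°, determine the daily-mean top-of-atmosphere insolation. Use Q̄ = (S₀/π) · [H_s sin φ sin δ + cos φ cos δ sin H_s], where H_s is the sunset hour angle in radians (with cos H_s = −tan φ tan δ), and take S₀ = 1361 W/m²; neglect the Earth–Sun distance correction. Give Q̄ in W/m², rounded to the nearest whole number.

373 W/m²

The sunset hour angle satisfies cos H_s = −tan φ tan δ = 0.0425, giving H_s = 87.56°. In radians, H_s = 1.5282.
H_s sin φ sin δ = 1.5282 × -0.3746 × 0.1045 = -0.0598.
cos φ cos δ sin H_s = 0.9272 × 0.9945 × 0.9991 = 0.9213.
Q̄ = (1361/π) × (-0.0598 + 0.9213) = 433.22 × 0.8615 = 373.22 W/m².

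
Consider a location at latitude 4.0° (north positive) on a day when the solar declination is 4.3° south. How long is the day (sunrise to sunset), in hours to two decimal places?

cos H_s = −tan(4.0°) · tan(-4.3°) = 0.0053, so H_s = arccos(0.0053) = 89.70°.
Day length = 2 H_s / 15° h⁻¹ = 179.40° / 15 = 11.960 h.

11.96 hours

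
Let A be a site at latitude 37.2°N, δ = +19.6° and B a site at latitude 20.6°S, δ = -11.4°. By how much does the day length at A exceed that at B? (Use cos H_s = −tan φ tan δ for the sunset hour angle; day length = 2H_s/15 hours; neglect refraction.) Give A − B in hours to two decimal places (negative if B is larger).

+1.51 h

A: H_s = arccos(−tan 37.2° · tan 19.6°) = 105.68°, so 2H_s/15 = 14.0907 h.
B: H_s = arccos(−tan -20.6° · tan -11.4°) = 94.35°, so 2H_s/15 = 12.5800 h.
A − B = 14.0907 − 12.5800 = 1.5107 h.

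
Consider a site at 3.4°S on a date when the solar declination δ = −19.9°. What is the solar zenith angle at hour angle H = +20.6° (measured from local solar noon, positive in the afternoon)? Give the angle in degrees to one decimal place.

26.0°

cos θ_z = sin φ sin δ + cos φ cos δ cos H = (-0.0593)(-0.3404) + (0.9982)(0.9403)(0.9361) = 0.8988.
θ_z = arccos(0.8988) = 26.00°.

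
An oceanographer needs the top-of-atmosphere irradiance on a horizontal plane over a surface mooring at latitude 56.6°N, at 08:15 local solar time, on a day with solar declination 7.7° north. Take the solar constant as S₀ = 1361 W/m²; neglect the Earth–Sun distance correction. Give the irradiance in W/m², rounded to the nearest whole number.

Hour angle H = 15° × (8.25 − 12) = -56.25°.
With φ = 56.6°, δ = 7.7°, H = -56.25°: sin φ sin δ = 0.1119, cos φ cos δ cos H = 0.3031, so cos θ_z = 0.4150.
Top-of-atmosphere irradiance = S₀ cos θ_z = 1361 × 0.4150 = 564.81 W/m².

565 W/m²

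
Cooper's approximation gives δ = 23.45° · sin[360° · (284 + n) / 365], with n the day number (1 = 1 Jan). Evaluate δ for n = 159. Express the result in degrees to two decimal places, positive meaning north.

360 × (284 + 159) / 365 = 436.932°; sin(436.932°) = 0.9741.
δ = 23.45 × 0.9741 = 22.843° ≈ +22.84°.

+22.84°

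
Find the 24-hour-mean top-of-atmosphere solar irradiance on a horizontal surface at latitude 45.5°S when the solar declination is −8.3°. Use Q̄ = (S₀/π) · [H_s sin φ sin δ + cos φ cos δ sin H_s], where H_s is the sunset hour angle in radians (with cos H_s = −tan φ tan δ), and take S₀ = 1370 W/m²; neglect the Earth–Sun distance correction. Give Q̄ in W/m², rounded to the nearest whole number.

−tan φ tan δ = −(-1.0176)(-0.1459) = -0.1485; H_s = arccos(-0.1485) = 98.54°. In radians, H_s = 1.7198.
H_s sin φ sin δ = 1.7198 × -0.7133 × -0.1444 = 0.1771.
cos φ cos δ sin H_s = 0.7009 × 0.9895 × 0.9889 = 0.6858.
Q̄ = (1370/π) × (0.1771 + 0.6858) = 436.08 × 0.8629 = 376.29 W/m².

376 W/m²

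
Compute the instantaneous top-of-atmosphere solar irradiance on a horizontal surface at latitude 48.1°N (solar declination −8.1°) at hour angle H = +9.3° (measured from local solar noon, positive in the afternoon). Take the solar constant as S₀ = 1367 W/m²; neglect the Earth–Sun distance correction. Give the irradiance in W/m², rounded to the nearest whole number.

With φ = 48.1°, δ = -8.1°, H = 9.30°: sin φ sin δ = -0.1049, cos φ cos δ cos H = 0.6525, so cos θ_z = 0.5476.
Top-of-atmosphere irradiance = S₀ cos θ_z = 1367 × 0.5476 = 748.57 W/m².

749 W/m²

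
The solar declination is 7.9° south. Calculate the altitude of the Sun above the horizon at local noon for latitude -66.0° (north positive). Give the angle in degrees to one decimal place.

31.9°

At local solar noon the hour angle is zero, so the elevation is 90° − |φ − δ| = 90° − |-66.0° − (-7.9°)| = 90° − 58.1° = 31.9°.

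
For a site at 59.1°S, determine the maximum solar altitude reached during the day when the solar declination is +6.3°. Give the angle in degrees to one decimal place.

24.6°

At local solar noon the hour angle is zero, so the elevation is 90° − |φ − δ| = 90° − |-59.1° − (6.3°)| = 90° − 65.4° = 24.6°.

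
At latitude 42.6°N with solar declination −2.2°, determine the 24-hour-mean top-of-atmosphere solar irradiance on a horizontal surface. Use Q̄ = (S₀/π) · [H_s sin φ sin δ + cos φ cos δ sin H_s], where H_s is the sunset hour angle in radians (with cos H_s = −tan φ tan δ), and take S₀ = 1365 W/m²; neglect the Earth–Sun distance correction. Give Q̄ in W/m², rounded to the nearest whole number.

302 W/m²

The sunset hour angle satisfies cos H_s = −tan φ tan δ = 0.0353, giving H_s = 87.98°. In radians, H_s = 1.5355.
H_s sin φ sin δ = 1.5355 × 0.6769 × -0.0384 = -0.0399.
cos φ cos δ sin H_s = 0.7361 × 0.9993 × 0.9994 = 0.7351.
Q̄ = (1365/π) × (-0.0399 + 0.7351) = 434.49 × 0.6952 = 302.06 W/m².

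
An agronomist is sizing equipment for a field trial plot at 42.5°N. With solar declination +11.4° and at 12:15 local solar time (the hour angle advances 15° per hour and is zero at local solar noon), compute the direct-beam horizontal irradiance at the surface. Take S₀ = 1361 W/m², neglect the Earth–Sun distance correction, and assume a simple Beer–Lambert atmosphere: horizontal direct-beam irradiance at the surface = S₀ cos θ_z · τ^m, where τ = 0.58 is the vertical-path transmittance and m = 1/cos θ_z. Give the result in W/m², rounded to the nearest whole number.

615 W/m²

Hour angle H = 15° × (12.25 − 12) = 3.75°.
With φ = 42.5°, δ = 11.4°, H = 3.75°: sin φ sin δ = 0.1335, cos φ cos δ cos H = 0.7212, so cos θ_z = 0.8547.
Air mass m = 1/cos θ_z = 1/0.8547 = 1.170; τ^m = 0.58^1.170 = 0.5287.
Surface direct beam = 1361 × 0.8547 × 0.5287 = 615.01 W/m².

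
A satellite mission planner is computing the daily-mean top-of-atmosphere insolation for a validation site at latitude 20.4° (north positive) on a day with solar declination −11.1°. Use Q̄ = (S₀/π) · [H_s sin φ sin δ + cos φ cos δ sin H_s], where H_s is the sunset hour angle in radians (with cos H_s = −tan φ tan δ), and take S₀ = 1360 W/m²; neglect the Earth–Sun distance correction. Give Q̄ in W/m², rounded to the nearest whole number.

354 W/m²

−tan φ tan δ = −(0.3719)(-0.1962) = 0.0730; H_s = arccos(0.0730) = 85.81°. In radians, H_s = 1.4977.
H_s sin φ sin δ = 1.4977 × 0.3486 × -0.1925 = -0.1005.
cos φ cos δ sin H_s = 0.9373 × 0.9813 × 0.9973 = 0.9173.
Q̄ = (1360/π) × (-0.1005 + 0.9173) = 432.90 × 0.8168 = 353.59 W/m².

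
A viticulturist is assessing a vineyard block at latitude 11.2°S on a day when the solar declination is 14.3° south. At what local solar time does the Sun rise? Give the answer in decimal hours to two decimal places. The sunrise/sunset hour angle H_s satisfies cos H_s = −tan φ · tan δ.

5.81 h

−tan φ tan δ = −(-0.1980)(-0.2549) = -0.0505; H_s = arccos(-0.0505) = 92.89°.
Sunrise is at 12 − H_s/15 = 12 − 6.193 = 5.807 h local solar time.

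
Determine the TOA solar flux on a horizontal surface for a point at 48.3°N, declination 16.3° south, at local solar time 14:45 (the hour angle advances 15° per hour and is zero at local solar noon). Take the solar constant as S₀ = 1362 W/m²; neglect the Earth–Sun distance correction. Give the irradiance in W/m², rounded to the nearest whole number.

368 W/m²

Hour angle H = 15° × (14.75 − 12) = 41.25°.
cos θ_z = sin φ sin δ + cos φ cos δ cos H = (0.7466)(-0.2807) + (0.6652)(0.9598)(0.7518) = 0.2704.
Top-of-atmosphere irradiance = S₀ cos θ_z = 1362 × 0.2704 = 368.28 W/m².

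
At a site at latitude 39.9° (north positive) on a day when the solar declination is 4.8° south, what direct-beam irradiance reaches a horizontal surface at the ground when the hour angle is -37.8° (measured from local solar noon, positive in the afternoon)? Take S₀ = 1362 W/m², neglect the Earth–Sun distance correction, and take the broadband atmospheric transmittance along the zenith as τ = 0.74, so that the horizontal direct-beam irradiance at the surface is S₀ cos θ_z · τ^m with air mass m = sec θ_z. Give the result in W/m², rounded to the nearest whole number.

cos θ_z = sin φ sin δ + cos φ cos δ cos H = (0.6414)(-0.0837) + (0.7672)(0.9965)(0.7902) = 0.5504.
Air mass m = 1/cos θ_z = 1/0.5504 = 1.817; τ^m = 0.74^1.817 = 0.5786.
Surface direct beam = 1362 × 0.5504 × 0.5786 = 433.74 W/m².

434 W/m²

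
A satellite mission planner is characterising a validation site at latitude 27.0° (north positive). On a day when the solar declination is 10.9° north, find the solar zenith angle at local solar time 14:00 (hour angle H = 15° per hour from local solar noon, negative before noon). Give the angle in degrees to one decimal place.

Hour angle H = 15° × (14 − 12) = 30.00°.
cos θ_z = sin(27.0°) sin(10.9°) + cos(27.0°) cos(10.9°) cos(30.00°) = 0.0858 + 0.7577 = 0.8435.
θ_z = arccos(0.8435) = 32.49°.

32.5°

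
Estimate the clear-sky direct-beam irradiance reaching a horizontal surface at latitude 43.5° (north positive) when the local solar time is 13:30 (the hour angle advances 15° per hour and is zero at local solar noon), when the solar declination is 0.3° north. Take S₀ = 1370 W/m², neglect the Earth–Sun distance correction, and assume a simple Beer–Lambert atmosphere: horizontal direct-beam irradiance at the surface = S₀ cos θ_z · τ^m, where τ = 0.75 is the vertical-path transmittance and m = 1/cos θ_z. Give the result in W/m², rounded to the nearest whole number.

602 W/m²

Hour angle H = 15° × (13.5 − 12) = 22.50°.
With φ = 43.5°, δ = 0.3°, H = 22.50°: sin φ sin δ = 0.0036, cos φ cos δ cos H = 0.6701, so cos θ_z = 0.6737.
Air mass m = 1/cos θ_z = 1/0.6737 = 1.484; τ^m = 0.75^1.484 = 0.6525.
Surface direct beam = 1370 × 0.6737 × 0.6525 = 602.24 W/m².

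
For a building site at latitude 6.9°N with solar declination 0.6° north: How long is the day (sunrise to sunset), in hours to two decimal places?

The sunset hour angle satisfies cos H_s = −tan φ tan δ = -0.0013, giving H_s = 90.07°.
Day length = 2 H_s / 15° h⁻¹ = 180.14° / 15 = 12.009 h.

12.01 hours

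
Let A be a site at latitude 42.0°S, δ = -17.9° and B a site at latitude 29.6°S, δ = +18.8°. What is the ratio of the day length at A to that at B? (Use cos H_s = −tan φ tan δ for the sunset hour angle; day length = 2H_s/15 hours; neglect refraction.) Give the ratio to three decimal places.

A: H_s = arccos(−tan -42.0° · tan -17.9°) = 106.91°, so 2H_s/15 = 14.2547 h.
B: H_s = arccos(−tan -29.6° · tan 18.8°) = 78.85°, so 2H_s/15 = 10.5133 h.
Ratio A/B = 14.2547 / 10.5133 = 1.3559.

1.356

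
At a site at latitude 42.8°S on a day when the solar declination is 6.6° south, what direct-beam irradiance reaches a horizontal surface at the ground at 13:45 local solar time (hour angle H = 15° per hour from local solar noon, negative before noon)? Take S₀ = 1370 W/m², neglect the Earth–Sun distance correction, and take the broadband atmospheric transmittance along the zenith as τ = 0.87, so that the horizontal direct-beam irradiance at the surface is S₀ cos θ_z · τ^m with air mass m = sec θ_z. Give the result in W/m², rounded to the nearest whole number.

829 W/m²

Hour angle H = 15° × (13.75 − 12) = 26.25°.
With φ = -42.8°, δ = -6.6°, H = 26.25°: sin φ sin δ = 0.0781, cos φ cos δ cos H = 0.6537, so cos θ_z = 0.7318.
Air mass m = 1/cos θ_z = 1/0.7318 = 1.366; τ^m = 0.87^1.366 = 0.8268.
Surface direct beam = 1370 × 0.7318 × 0.8268 = 828.92 W/m².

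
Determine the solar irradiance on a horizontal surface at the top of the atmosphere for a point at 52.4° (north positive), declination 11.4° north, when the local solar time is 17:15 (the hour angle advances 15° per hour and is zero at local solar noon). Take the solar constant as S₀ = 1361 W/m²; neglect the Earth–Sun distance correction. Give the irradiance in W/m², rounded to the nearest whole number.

372 W/m²

Hour angle H = 15° × (17.25 − 12) = 78.75°.
cos θ_z = sin φ sin δ + cos φ cos δ cos H = (0.7923)(0.1977) + (0.6101)(0.9803)(0.1951) = 0.2733.
Top-of-atmosphere irradiance = S₀ cos θ_z = 1361 × 0.2733 = 371.96 W/m².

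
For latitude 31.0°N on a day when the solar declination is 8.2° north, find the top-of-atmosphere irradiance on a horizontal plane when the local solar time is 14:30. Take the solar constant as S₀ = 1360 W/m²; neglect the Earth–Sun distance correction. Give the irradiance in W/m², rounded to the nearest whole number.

1015 W/m²

Hour angle H = 15° × (14.5 − 12) = 37.50°.
cos θ_z = sin φ sin δ + cos φ cos δ cos H = (0.5150)(0.1426) + (0.8572)(0.9898)(0.7934) = 0.7466.
Top-of-atmosphere irradiance = S₀ cos θ_z = 1360 × 0.7466 = 1015.38 W/m².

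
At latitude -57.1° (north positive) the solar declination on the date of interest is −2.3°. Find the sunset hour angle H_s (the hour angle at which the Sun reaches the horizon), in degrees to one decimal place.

cos H_s = −tan(-57.1°) · tan(-2.3°) = -0.0621, so H_s = arccos(-0.0621) = 93.56°.

93.6°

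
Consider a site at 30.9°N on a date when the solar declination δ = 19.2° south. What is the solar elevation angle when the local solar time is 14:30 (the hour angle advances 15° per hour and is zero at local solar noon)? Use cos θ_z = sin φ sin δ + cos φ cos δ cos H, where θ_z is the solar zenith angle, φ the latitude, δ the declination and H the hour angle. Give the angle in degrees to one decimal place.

Hour angle H = 15° × (14.5 − 12) = 37.50°.
With φ = 30.9°, δ = -19.2°, H = 37.50°: sin φ sin δ = -0.1689, cos φ cos δ cos H = 0.6429, so cos θ_z = 0.4740.
θ_z = arccos(0.4740) = 61.71°, so the elevation is 90° − 61.71° = 28.29°.

28.3°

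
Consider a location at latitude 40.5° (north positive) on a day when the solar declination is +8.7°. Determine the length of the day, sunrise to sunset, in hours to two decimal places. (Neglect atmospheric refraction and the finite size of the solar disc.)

13.00 hours

cos H_s = −tan(40.5°) · tan(8.7°) = -0.1307, so H_s = arccos(-0.1307) = 97.51°.
Day length = 2 H_s / 15° h⁻¹ = 195.02° / 15 = 13.001 h.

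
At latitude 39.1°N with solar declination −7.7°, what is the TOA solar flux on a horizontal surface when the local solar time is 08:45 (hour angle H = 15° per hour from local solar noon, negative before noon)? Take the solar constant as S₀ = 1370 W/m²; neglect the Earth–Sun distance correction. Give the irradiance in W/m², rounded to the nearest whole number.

579 W/m²

Hour angle H = 15° × (8.75 − 12) = -48.75°.
cos θ_z = sin(39.1°) sin(-7.7°) + cos(39.1°) cos(-7.7°) cos(-48.75°) = -0.0845 + 0.5071 = 0.4226.
Top-of-atmosphere irradiance = S₀ cos θ_z = 1370 × 0.4226 = 578.96 W/m².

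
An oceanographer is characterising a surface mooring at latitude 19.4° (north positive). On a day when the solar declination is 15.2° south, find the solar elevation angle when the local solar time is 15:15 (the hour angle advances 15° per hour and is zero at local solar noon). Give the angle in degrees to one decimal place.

30.9°

Hour angle H = 15° × (15.25 − 12) = 48.75°.
cos θ_z = sin φ sin δ + cos φ cos δ cos H = (0.3322)(-0.2622) + (0.9432)(0.9650)(0.6593) = 0.5130.
θ_z = arccos(0.5130) = 59.14°, so the elevation is 90° − 59.14° = 30.86°.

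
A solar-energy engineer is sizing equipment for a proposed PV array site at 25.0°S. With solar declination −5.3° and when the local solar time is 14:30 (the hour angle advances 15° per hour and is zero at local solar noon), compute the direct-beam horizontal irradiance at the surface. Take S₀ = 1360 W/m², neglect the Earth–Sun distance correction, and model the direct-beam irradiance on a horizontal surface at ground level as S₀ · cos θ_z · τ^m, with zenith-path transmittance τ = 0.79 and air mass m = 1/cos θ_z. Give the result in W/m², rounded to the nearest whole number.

Hour angle H = 15° × (14.5 − 12) = 37.50°.
cos θ_z = sin φ sin δ + cos φ cos δ cos H = (-0.4226)(-0.0924) + (0.9063)(0.9957)(0.7934) = 0.7550.
Air mass m = 1/cos θ_z = 1/0.7550 = 1.325; τ^m = 0.79^1.325 = 0.7317.
Surface direct beam = 1360 × 0.7550 × 0.7317 = 751.31 W/m².

751 W/m²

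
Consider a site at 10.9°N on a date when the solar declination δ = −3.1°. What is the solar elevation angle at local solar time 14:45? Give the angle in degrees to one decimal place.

Hour angle H = 15° × (14.75 − 12) = 41.25°.
cos θ_z = sin(10.9°) sin(-3.1°) + cos(10.9°) cos(-3.1°) cos(41.25°) = -0.0102 + 0.7372 = 0.7270.
θ_z = arccos(0.7270) = 43.36°, so the elevation is 90° − 43.36° = 46.64°.

46.6°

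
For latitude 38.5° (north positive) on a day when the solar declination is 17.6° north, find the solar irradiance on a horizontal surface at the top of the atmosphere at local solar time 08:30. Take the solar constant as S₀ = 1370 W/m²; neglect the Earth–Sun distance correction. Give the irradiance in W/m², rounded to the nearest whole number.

880 W/m²

Hour angle H = 15° × (8.5 − 12) = -52.50°.
With φ = 38.5°, δ = 17.6°, H = -52.50°: sin φ sin δ = 0.1882, cos φ cos δ cos H = 0.4541, so cos θ_z = 0.6423.
Top-of-atmosphere irradiance = S₀ cos θ_z = 1370 × 0.6423 = 879.95 W/m².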